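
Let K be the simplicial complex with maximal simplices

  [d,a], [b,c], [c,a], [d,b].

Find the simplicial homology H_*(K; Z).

H_0 = Z,  H_1 = Z.

Order the vertices as a < b < c < d. Listing each simplex with vertices in this order, K has dimension 1 with simplices:

  0-simplices (4): a, b, c, d
  1-simplices (4): ac, ad, bc, bd

giving chain groups C_0 ≅ Z^4, C_1 ≅ Z^4.

∂_1: C_1 → C_0 is given by ∂[p,q] = [q] − [p].
This gives a 4×4 integer matrix of rank 3; reducing to Smith normal form yields diagonal entries (1,1,1).

Computing H_k = (kernel of ∂_k) / (image of ∂_{k+1}):

  H_0: rank C_0 − rank ∂_1 = 4 − 3 = 1, and the invariant factors of ∂_1 are all 1, so H_0 ≅ Z.
  H_1: rank ker ∂_1 − rank ∂_2 = (4 − 3) − 0 = 1, and there is no ∂_2, so H_1 ≅ Z.

(K is a triangulation of the circle S^1.)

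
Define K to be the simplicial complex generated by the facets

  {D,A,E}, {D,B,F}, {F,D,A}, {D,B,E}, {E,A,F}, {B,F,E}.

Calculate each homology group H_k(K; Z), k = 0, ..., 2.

H_0 ≅ Z,  H_1 = 0,  H_2 ≅ Z.

K has 5 vertices, 9 edges, 6 triangles.
rank ∂_0 = 0, rank ∂_1 = 4 ⇒ b_0 = 5 − 0 − 4 = 1; all invariant factors of ∂_1 are 1 so no torsion. So H_0 ≅ Z.
rank ∂_1 = 4, rank ∂_2 = 5 ⇒ b_1 = 9 − 4 − 5 = 0; all invariant factors of ∂_2 are 1 so no torsion. So H_1 ≅ 0.
rank ∂_2 = 5, rank ∂_3 = 0 ⇒ b_2 = 6 − 5 − 0 = 1. So H_2 ≅ Z.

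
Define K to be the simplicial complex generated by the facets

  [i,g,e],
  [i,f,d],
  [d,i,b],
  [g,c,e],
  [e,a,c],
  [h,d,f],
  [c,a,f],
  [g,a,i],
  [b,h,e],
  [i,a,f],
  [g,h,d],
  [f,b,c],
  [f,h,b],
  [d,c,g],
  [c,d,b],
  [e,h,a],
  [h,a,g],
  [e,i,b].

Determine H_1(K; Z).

H_1 = Z ⊕ Z/2Z.

K has 9 vertices, 27 edges, 18 triangles.
rank ∂_1 = 8, rank ∂_2 = 18 ⇒ b_1 = 27 − 8 − 18 = 1; ∂_2 has invariant factor(s) [2] giving torsion. So H_1 ≅ Z ⊕ Z/2Z.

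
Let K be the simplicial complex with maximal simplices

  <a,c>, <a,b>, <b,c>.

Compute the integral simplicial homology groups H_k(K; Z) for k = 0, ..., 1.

Fix the vertex order a < b < c and write every simplex with vertices in increasing order. Then dim K = 1 and the simplices of K are:

  0-simplices (3): a, b, c
  1-simplices (3): ab, ac, bc

so the chain groups are C_0 ≅ Z^3, C_1 ≅ Z^3.

Boundary ∂_1: C_1 → C_0 sends each edge [p,q] (with p < q) to q − p.
As a 3×3 matrix over Z this has rank 2, with invariant factors (1,1).

Computing H_k = (kernel of ∂_k) / (image of ∂_{k+1}):

  H_0: rank C_0 − rank ∂_1 = 3 − 2 = 1, and the invariant factors of ∂_1 are all 1, so H_0 = Z.
  H_1: rank ker ∂_1 − rank ∂_2 = (3 − 2) − 0 = 1, and there is no ∂_2, so H_1 = Z.

H_0 = Z,  H_1 = Z.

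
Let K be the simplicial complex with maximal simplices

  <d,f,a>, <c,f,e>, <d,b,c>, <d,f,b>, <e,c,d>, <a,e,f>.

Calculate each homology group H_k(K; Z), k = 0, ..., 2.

H_0 = Z,  H_1 = Z,  H_2 = 0.

Fix the vertex order a < b < c < d < e < f and write every simplex with vertices in increasing order. Then dim K = 2 and the simplices of K are:

  0-simplices (6): a, b, c, d, e, f
  1-simplices (12): ad, ae, af, bc, bd, bf, cd, ce, cf, de, df, ef
  2-simplices (6): adf, aef, bcd, bdf, cde, cef

so the chain groups are C_0 ≅ Z^6, C_1 ≅ Z^12, C_2 ≅ Z^6.

The boundary map ∂_1: C_1 → C_0 sends each edge [p,q] (with p < q) to q − p. For instance
  ∂bf = f − b.
As a 6×12 matrix over Z this has rank 5, with invariant factors (1,1,1,1,1).

The boundary map ∂_2: C_2 → C_1 sends each 2-simplex [p,q,r] to [q,r] − [p,r] + [p,q]. For instance
  ∂adf = df − af + ad,
  ∂aef = ef − af + ae.
As a 12×6 matrix over Z this has rank 6, with invariant factors (1,1,1,1,1,1).

Computing H_k = (kernel of ∂_k) / (image of ∂_{k+1}):

  H_0: rank C_0 − rank ∂_1 = 6 − 5 = 1, and the invariant factors of ∂_1 are all 1, so H_0 ≅ Z.
  H_1: rank ker ∂_1 − rank ∂_2 = (12 − 5) − 6 = 1, and the invariant factors of ∂_2 are all 1, so H_1 ≅ Z.
  H_2: rank ker ∂_2 − rank ∂_3 = (6 − 6) − 0 = 0, and there is no ∂_3, so H_2 ≅ 0.

As a check, the Euler characteristic is 6 − 12 + 6 = 0, which agrees with 1 − 1 + 0 = 0.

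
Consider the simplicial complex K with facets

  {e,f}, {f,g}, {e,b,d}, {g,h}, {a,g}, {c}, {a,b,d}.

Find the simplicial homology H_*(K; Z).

H_0 = Z^2,  H_1 = Z,  H_2 = 0.

Order the vertices as a < b < c < d < e < f < g < h. Listing each simplex with vertices in this order, K has dimension 2 with simplices:

  0-simplices (8): a, b, c, d, e, f, g, h
  1-simplices (9): ab, ad, ag, bd, be, de, ef, fg, gh
  2-simplices (2): abd, bde

so the chain groups are C_0 ≅ Z^8, C_1 ≅ Z^9, C_2 ≅ Z^2.

Boundary ∂_1: C_1 → C_0 is given by ∂[p,q] = [q] − [p]. For instance
  ∂de = e − d.
This gives a 8×9 integer matrix of rank 6; reducing to Smith normal form yields diagonal entries (1,1,1,1,1,1).

The boundary map ∂_2: C_2 → C_1 sends each 2-simplex [p,q,r] to [q,r] − [p,r] + [p,q]. For instance
  ∂abd = bd − ad + ab,
  ∂bde = de − be + bd.
As a 9×2 matrix over Z this has rank 2, with invariant factors (1,1).

Now H_k = ker ∂_k / im ∂_{k+1}, so:

  H_0: rank C_0 − rank ∂_1 = 8 − 6 = 2, and the invariant factors of ∂_1 are all 1, so H_0 = Z^2.
  H_1: rank ker ∂_1 − rank ∂_2 = (9 − 6) − 2 = 1, and the invariant factors of ∂_2 are all 1, so H_1 = Z.
  H_2: rank ker ∂_2 − rank ∂_3 = (2 − 2) − 0 = 0, and there is no ∂_3, so H_2 = 0.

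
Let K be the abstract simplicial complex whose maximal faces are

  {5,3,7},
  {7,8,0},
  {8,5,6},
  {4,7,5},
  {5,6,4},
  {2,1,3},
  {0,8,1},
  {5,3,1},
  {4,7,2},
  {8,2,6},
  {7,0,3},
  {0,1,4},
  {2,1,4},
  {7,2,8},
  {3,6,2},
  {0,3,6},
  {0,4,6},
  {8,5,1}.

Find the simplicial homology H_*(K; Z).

Fix the vertex order 0 < 1 < 2 < 3 < 4 < 5 < 6 < 7 < 8 and write every simplex with vertices in increasing order. Then dim K = 2 and the simplices of K are:

  0-simplices (9): [0], [1], [2], [3], [4], [5], [6], [7], [8]
  1-simplices (27): (27 of them)
  2-simplices (18): [0,1,4], [0,1,8], [0,3,6], [0,3,7], [0,4,6], [0,7,8], [1,2,3], [1,2,4], [1,3,5], [1,5,8], [2,3,6], [2,4,7], [2,6,8], [2,7,8], [3,5,7], [4,5,6], [4,5,7], [5,6,8]

so the chain groups are C_0 ≅ Z^9, C_1 ≅ Z^27, C_2 ≅ Z^18.

∂_1: C_1 → C_0 maps an edge to its endpoints' difference, ∂[p,q] = q − p. For instance
  ∂[3,5] = [5] − [3].
As a 9×27 matrix over Z this has rank 8, with invariant factors (1,1,1,1,1,1,1,1).

Boundary ∂_2: C_2 → C_1 acts by ∂[p,q,r] = [q,r] − [p,r] + [p,q]. For instance
  ∂[2,6,8] = [6,8] − [2,8] + [2,6],
  ∂[1,3,5] = [3,5] − [1,5] + [1,3].
This gives a 27×18 integer matrix of rank 17; reducing to Smith normal form yields diagonal entries (1,1,1,1,1,1,1,1,1,1,1,1,1,1,1,1,1).

From H_k ≅ ker(∂_k) / im(∂_{k+1}) we obtain:

  H_0: rank C_0 − rank ∂_1 = 9 − 8 = 1, and the invariant factors of ∂_1 are all 1, so H_0 ≅ Z.
  H_1: rank ker ∂_1 − rank ∂_2 = (27 − 8) − 17 = 2, and the invariant factors of ∂_2 are all 1, so H_1 ≅ Z^2.
  H_2: rank ker ∂_2 − rank ∂_3 = (18 − 17) − 0 = 1, and there is no ∂_3, so H_2 ≅ Z.

H_0 ≅ Z,  H_1 ≅ Z^2,  H_2 ≅ Z.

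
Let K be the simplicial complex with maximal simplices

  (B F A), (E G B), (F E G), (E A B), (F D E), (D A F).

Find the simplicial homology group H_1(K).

H_1 = Z.

K has 6 vertices, 12 edges, 6 triangles.
rank ∂_1 = 5, rank ∂_2 = 6 ⇒ b_1 = 12 − 5 − 6 = 1; all invariant factors of ∂_2 are 1 so no torsion. So H_1 ≅ Z.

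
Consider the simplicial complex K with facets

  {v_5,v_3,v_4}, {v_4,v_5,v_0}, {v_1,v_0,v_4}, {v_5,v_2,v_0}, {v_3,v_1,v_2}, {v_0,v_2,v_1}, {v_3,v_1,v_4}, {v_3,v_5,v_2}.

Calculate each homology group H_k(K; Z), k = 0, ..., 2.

H_0 = Z,  H_1 = 0,  H_2 = Z.

We work with the vertex ordering v_0 < v_1 < v_2 < v_3 < v_4 < v_5. The simplices of K, each written with vertices in increasing order, are:

  0-simplices (6): [v_0], [v_1], [v_2], [v_3], [v_4], [v_5]
  1-simplices (12): [v_0,v_1], [v_0,v_2], [v_0,v_4], [v_0,v_5], [v_1,v_2], [v_1,v_3], [v_1,v_4], [v_2,v_3], [v_2,v_5], [v_3,v_4], [v_3,v_5], [v_4,v_5]
  2-simplices (8): [v_0,v_1,v_2], [v_0,v_1,v_4], [v_0,v_2,v_5], [v_0,v_4,v_5], [v_1,v_2,v_3], [v_1,v_3,v_4], [v_2,v_3,v_5], [v_3,v_4,v_5]

so the chain groups are C_0 ≅ Z^6, C_1 ≅ Z^12, C_2 ≅ Z^8.

∂_1: C_1 → C_0 sends each edge [p,q] (with p < q) to q − p. For instance
  ∂[v_0,v_1] = [v_1] − [v_0].
The resulting 6×12 matrix has rank 5, and its Smith normal form has invariant factors (1,1,1,1,1).

∂_2: C_2 → C_1 acts by ∂[p,q,r] = [q,r] − [p,r] + [p,q]. For instance
  ∂[v_1,v_3,v_4] = [v_3,v_4] − [v_1,v_4] + [v_1,v_3],
  ∂[v_0,v_2,v_5] = [v_2,v_5] − [v_0,v_5] + [v_0,v_2].
The 12×8 boundary matrix has rank 7 and Smith normal form diag(1,1,1,1,1,1,1).

Now H_k = ker ∂_k / im ∂_{k+1}, so:

  H_0: rank C_0 − rank ∂_1 = 6 − 5 = 1, and the invariant factors of ∂_1 are all 1, so H_0 = Z.
  H_1: rank ker ∂_1 − rank ∂_2 = (12 − 5) − 7 = 0, and the invariant factors of ∂_2 are all 1, so H_1 = 0.
  H_2: rank ker ∂_2 − rank ∂_3 = (8 − 7) − 0 = 1, and there is no ∂_3, so H_2 = Z.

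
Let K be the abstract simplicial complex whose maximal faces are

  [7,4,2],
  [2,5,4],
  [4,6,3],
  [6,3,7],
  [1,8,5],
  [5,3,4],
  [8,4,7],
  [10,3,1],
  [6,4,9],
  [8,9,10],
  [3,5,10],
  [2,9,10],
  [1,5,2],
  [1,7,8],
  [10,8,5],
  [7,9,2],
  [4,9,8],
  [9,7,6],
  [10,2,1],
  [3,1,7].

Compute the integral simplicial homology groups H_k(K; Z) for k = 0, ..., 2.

K has 10 vertices, 30 edges, 20 triangles.
rank ∂_0 = 0, rank ∂_1 = 9 ⇒ b_0 = 10 − 0 − 9 = 1; all invariant factors of ∂_1 are 1 so no torsion. So H_0 ≅ Z.
rank ∂_1 = 9, rank ∂_2 = 20 ⇒ b_1 = 30 − 9 − 20 = 1; ∂_2 has invariant factor(s) [2] giving torsion. So H_1 ≅ Z ⊕ Z/2.
rank ∂_2 = 20, rank ∂_3 = 0 ⇒ b_2 = 20 − 20 − 0 = 0. So H_2 ≅ 0.

H_0 = Z,  H_1 = Z ⊕ Z/2,  H_2 = 0.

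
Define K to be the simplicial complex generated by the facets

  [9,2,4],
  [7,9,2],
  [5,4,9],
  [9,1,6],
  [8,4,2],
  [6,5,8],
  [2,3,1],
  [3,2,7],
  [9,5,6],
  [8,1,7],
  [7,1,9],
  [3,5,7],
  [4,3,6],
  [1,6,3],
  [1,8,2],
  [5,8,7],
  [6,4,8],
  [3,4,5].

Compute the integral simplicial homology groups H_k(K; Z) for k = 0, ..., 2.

H_0 = Z,  H_1 = Z ⊕ Z_2,  H_2 = 0.

Order the vertices as 1 < 2 < 3 < 4 < 5 < 6 < 7 < 8 < 9. Listing each simplex with vertices in this order, K has dimension 2 with simplices:

  0-simplices (9): [1], [2], [3], [4], [5], [6], [7], [8], [9]
  1-simplices (27): (27 of them)
  2-simplices (18): [1,2,3], [1,2,8], [1,3,6], [1,6,9], [1,7,8], [1,7,9], [2,3,7], [2,4,8], [2,4,9], [2,7,9], [3,4,5], [3,4,6], [3,5,7], [4,5,9], [4,6,8], [5,6,8], [5,6,9], [5,7,8]

giving chain groups C_0 ≅ Z^9, C_1 ≅ Z^27, C_2 ≅ Z^18.

The boundary map ∂_1: C_1 → C_0 is given by ∂[p,q] = [q] − [p].
The resulting 9×27 matrix has rank 8, and its Smith normal form has invariant factors (1,1,1,1,1,1,1,1).

The boundary map ∂_2: C_2 → C_1 sends each 2-simplex [p,q,r] to [q,r] − [p,r] + [p,q]. For instance
  ∂[4,6,8] = [6,8] − [4,8] + [4,6],
  ∂[3,4,6] = [4,6] − [3,6] + [3,4].
As a 27×18 matrix over Z this has rank 18, with invariant factors (1,1,1,1,1,1,1,1,1,1,1,1,1,1,1,1,1,2).

Reading off H_k = ker ∂_k / im ∂_{k+1}:

  H_0: rank C_0 − rank ∂_1 = 9 − 8 = 1, and the invariant factors of ∂_1 are all 1, so H_0 ≅ Z.
  H_1: rank ker ∂_1 − rank ∂_2 = (27 − 8) − 18 = 1, and ∂_2 has invariant factor 2 > 1, so H_1 ≅ Z ⊕ Z_2.
  H_2: rank ker ∂_2 − rank ∂_3 = (18 − 18) − 0 = 0, and there is no ∂_3, so H_2 ≅ 0.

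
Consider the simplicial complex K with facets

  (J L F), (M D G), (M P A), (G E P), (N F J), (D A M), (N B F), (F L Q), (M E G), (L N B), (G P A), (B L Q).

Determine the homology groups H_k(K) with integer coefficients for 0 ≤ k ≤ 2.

Fix the vertex order A < B < D < E < F < G < J < L < M < N < P < Q and write every simplex with vertices in increasing order. Then dim K = 2 and the simplices of K are:

  0-simplices (12): A, B, D, E, F, G, J, L, M, N, P, Q
  1-simplices (24): AD, AG, AM, AP, BF, BL, BN, BQ, DG, DM, EG, EM, EP, FJ, FL, FN, FQ, GM, GP, JL, JN, LN, LQ, MP
  2-simplices (12): ADM, AGP, AMP, BFN, BLN, BLQ, DGM, EGM, EGP, FJL, FJN, FLQ

so the chain groups are C_0 ≅ Z^12, C_1 ≅ Z^24, C_2 ≅ Z^12.

Boundary ∂_1: C_1 → C_0 sends each edge [p,q] (with p < q) to q − p. For instance
  ∂FJ = J − F.
As a 12×24 matrix over Z this has rank 10, with invariant factors (1,1,1,1,1,1,1,1,1,1).

The boundary map ∂_2: C_2 → C_1 sends each 2-simplex [p,q,r] to [q,r] − [p,r] + [p,q]. For instance
  ∂FJL = JL − FL + FJ,
  ∂BFN = FN − BN + BF.
The 24×12 boundary matrix has rank 12 and Smith normal form diag(1,1,1,1,1,1,1,1,1,1,1,1).

Now H_k = ker ∂_k / im ∂_{k+1}, so:

  H_0: rank C_0 − rank ∂_1 = 12 − 10 = 2, and the invariant factors of ∂_1 are all 1, so H_0 = Z^2.
  H_1: rank ker ∂_1 − rank ∂_2 = (24 − 10) − 12 = 2, and the invariant factors of ∂_2 are all 1, so H_1 = Z^2.
  H_2: rank ker ∂_2 − rank ∂_3 = (12 − 12) − 0 = 0, and there is no ∂_3, so H_2 = 0.

As a check, the Euler characteristic is 12 − 24 + 12 = 0, which agrees with 2 − 2 + 0 = 0.
(K is a triangulation of the disjoint union of the cylinder S^1 x I and the cylinder S^1 x I.)

H_0 ≅ Z^2,  H_1 ≅ Z^2,  H_2 = 0.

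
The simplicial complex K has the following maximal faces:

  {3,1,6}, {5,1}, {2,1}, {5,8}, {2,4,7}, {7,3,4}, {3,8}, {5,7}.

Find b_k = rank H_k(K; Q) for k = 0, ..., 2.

b_0 = 1, b_1 = 3, b_2 = 0.

Take the total order 1 < 2 < 3 < 4 < 5 < 6 < 7 < 8 on the vertex set. Then K (dimension 2) consists of the simplices:

  0-simplices (8): [1], [2], [3], [4], [5], [6], [7], [8]
  1-simplices (13): [1,2], [1,3], [1,5], [1,6], [2,4], [2,7], [3,4], [3,6], [3,7], [3,8], [4,7], [5,7], [5,8]
  2-simplices (3): [1,3,6], [2,4,7], [3,4,7]

giving chain groups C_0 ≅ Z^8, C_1 ≅ Z^13, C_2 ≅ Z^3.

Boundary ∂_1: C_1 → C_0 sends each edge [p,q] (with p < q) to q − p. For instance
  ∂[1,3] = [3] − [1].
As a 8×13 matrix over Z this has rank 7, with invariant factors (1,1,1,1,1,1,1).

∂_2: C_2 → C_1 acts by ∂[p,q,r] = [q,r] − [p,r] + [p,q]. For instance
  ∂[3,4,7] = [4,7] − [3,7] + [3,4],
  ∂[2,4,7] = [4,7] − [2,7] + [2,4].
As a 13×3 matrix over Z this has rank 3, with invariant factors (1,1,1).

Reading off H_k = ker ∂_k / im ∂_{k+1}:

  H_0: rank C_0 − rank ∂_1 = 8 − 7 = 1, and the invariant factors of ∂_1 are all 1, so H_0 = Z.
  H_1: rank ker ∂_1 − rank ∂_2 = (13 − 7) − 3 = 3, and the invariant factors of ∂_2 are all 1, so H_1 = Z^3.
  H_2: rank ker ∂_2 − rank ∂_3 = (3 − 3) − 0 = 0, and there is no ∂_3, so H_2 = 0.

As a check, the Euler characteristic is 8 − 13 + 3 = -2, which agrees with 1 − 3 + 0 = -2.

Hence the Betti numbers are b_0 = 1, b_1 = 3, b_2 = 0.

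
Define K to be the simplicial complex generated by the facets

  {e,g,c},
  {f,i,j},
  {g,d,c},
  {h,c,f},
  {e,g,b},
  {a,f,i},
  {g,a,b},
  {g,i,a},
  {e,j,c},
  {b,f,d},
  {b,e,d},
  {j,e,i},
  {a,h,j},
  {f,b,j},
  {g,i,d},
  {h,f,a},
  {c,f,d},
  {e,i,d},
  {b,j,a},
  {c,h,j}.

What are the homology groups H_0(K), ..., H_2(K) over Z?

We work with the vertex ordering a < b < c < d < e < f < g < h < i < j. The simplices of K, each written with vertices in increasing order, are:

  0-simplices (10): a, b, c, d, e, f, g, h, i, j
  1-simplices (30): ab, af, ag, ah, ai, aj, bd, be, bf, bg, bj, cd, ce, cf, cg, ch, cj, de, df, dg, di, eg, ei, ej, fh, fi, fj, gi, hj, ij
  2-simplices (20): abg, abj, afh, afi, agi, ahj, bde, bdf, beg, bfj, cdf, cdg, ceg, cej, cfh, chj, dei, dgi, eij, fij

so the chain groups are C_0 ≅ Z^10, C_1 ≅ Z^30, C_2 ≅ Z^20.

∂_1: C_1 → C_0 sends each edge [p,q] (with p < q) to q − p. For instance
  ∂dg = g − d.
This gives a 10×30 integer matrix of rank 9; reducing to Smith normal form yields diagonal entries (1,1,1,1,1,1,1,1,1).

Boundary ∂_2: C_2 → C_1 acts by ∂[p,q,r] = [q,r] − [p,r] + [p,q]. For instance
  ∂chj = hj − cj + ch,
  ∂eij = ij − ej + ei.
The resulting 30×20 matrix has rank 20, and its Smith normal form has invariant factors (1,1,1,1,1,1,1,1,1,1,1,1,1,1,1,1,1,1,1,2).

Now H_k = ker ∂_k / im ∂_{k+1}, so:

  H_0: rank C_0 − rank ∂_1 = 10 − 9 = 1, and the invariant factors of ∂_1 are all 1, so H_0 ≅ Z.
  H_1: rank ker ∂_1 − rank ∂_2 = (30 − 9) − 20 = 1, and ∂_2 has invariant factor 2 > 1, so H_1 ≅ Z ⊕ Z/2.
  H_2: rank ker ∂_2 − rank ∂_3 = (20 − 20) − 0 = 0, and there is no ∂_3, so H_2 ≅ 0.

(K is a triangulation of the Klein bottle.)

H_0 = Z,  H_1 = Z ⊕ Z/2,  H_2 = 0.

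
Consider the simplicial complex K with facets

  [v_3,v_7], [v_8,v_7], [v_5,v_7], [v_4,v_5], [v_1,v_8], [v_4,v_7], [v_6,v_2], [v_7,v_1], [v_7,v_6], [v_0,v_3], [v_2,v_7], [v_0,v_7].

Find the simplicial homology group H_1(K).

H_1 = Z^4.

Order the vertices as v_0 < v_1 < v_2 < v_3 < v_4 < v_5 < v_6 < v_7 < v_8. Listing each simplex with vertices in this order, K has dimension 1 with simplices:

  0-simplices (9): [v_0], [v_1], [v_2], [v_3], [v_4], [v_5], [v_6], [v_7], [v_8]
  1-simplices (12): [v_0,v_3], [v_0,v_7], [v_1,v_7], [v_1,v_8], [v_2,v_6], [v_2,v_7], [v_3,v_7], [v_4,v_5], [v_4,v_7], [v_5,v_7], [v_6,v_7], [v_7,v_8]

Hence C_0 ≅ Z^9, C_1 ≅ Z^12.

Boundary ∂_1: C_1 → C_0 is given by ∂[p,q] = [q] − [p]. For instance
  ∂[v_6,v_7] = [v_7] − [v_6].
This gives a 9×12 integer matrix of rank 8; reducing to Smith normal form yields diagonal entries (1,1,1,1,1,1,1,1).

Now H_k = ker ∂_k / im ∂_{k+1}, so:

  H_1: rank ker ∂_1 − rank ∂_2 = (12 − 8) − 0 = 4, and there is no ∂_2, so H_1 = Z^4.

(K is a triangulation of a wedge of 4 circles.)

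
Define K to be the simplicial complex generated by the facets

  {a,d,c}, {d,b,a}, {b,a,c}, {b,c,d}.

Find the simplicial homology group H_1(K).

H_1 ≅ 0.

Fix the vertex order a < b < c < d and write every simplex with vertices in increasing order. Then dim K = 2 and the simplices of K are:

  0-simplices (4): a, b, c, d
  1-simplices (6): ab, ac, ad, bc, bd, cd
  2-simplices (4): abc, abd, acd, bcd

giving chain groups C_0 ≅ Z^4, C_1 ≅ Z^6, C_2 ≅ Z^4.

Boundary ∂_1: C_1 → C_0 maps an edge to its endpoints' difference, ∂[p,q] = q − p.
This gives a 4×6 integer matrix of rank 3; reducing to Smith normal form yields diagonal entries (1,1,1).

The boundary map ∂_2: C_2 → C_1 sends each 2-simplex [p,q,r] to [q,r] − [p,r] + [p,q]. For instance
  ∂abd = bd − ad + ab,
  ∂abc = bc − ac + ab.
As a 6×4 matrix over Z this has rank 3, with invariant factors (1,1,1).

Reading off H_k = ker ∂_k / im ∂_{k+1}:

  H_1: rank ker ∂_1 − rank ∂_2 = (6 − 3) − 3 = 0, and the invariant factors of ∂_2 are all 1, so H_1 = 0.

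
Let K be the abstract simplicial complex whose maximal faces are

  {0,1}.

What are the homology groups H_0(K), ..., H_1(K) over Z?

H_0 ≅ Z,  H_1 = 0.

We work with the vertex ordering 0 < 1. The simplices of K, each written with vertices in increasing order, are:

  0-simplices (2): [0], [1]
  1-simplices (1): [0,1]

so the chain groups are C_0 ≅ Z^2, C_1 ≅ Z^1.

Boundary ∂_1: C_1 → C_0 is given by ∂[p,q] = [q] − [p]. For instance
  ∂[0,1] = [1] − [0].
The resulting 2×1 matrix has rank 1, and its Smith normal form has invariant factors (1).

Computing H_k = (kernel of ∂_k) / (image of ∂_{k+1}):

  H_0: rank C_0 − rank ∂_1 = 2 − 1 = 1, and the invariant factors of ∂_1 are all 1, so H_0 ≅ Z.
  H_1: rank ker ∂_1 − rank ∂_2 = (1 − 1) − 0 = 0, and there is no ∂_2, so H_1 ≅ 0.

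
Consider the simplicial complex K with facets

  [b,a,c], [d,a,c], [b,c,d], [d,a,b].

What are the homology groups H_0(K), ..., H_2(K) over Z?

H_0 = Z,  H_1 = 0,  H_2 = Z.

We work with the vertex ordering a < b < c < d. The simplices of K, each written with vertices in increasing order, are:

  0-simplices (4): a, b, c, d
  1-simplices (6): ab, ac, ad, bc, bd, cd
  2-simplices (4): abc, abd, acd, bcd

giving chain groups C_0 ≅ Z^4, C_1 ≅ Z^6, C_2 ≅ Z^4.

∂_1: C_1 → C_0 sends each edge [p,q] (with p < q) to q − p.
As a 4×6 matrix over Z this has rank 3, with invariant factors (1,1,1).

Boundary ∂_2: C_2 → C_1 maps a triangle to the signed sum of its edges. For instance
  ∂bcd = cd − bd + bc,
  ∂abd = bd − ad + ab.
The resulting 6×4 matrix has rank 3, and its Smith normal form has invariant factors (1,1,1).

Computing H_k = (kernel of ∂_k) / (image of ∂_{k+1}):

  H_0: rank C_0 − rank ∂_1 = 4 − 3 = 1, and the invariant factors of ∂_1 are all 1, so H_0 ≅ Z.
  H_1: rank ker ∂_1 − rank ∂_2 = (6 − 3) − 3 = 0, and the invariant factors of ∂_2 are all 1, so H_1 ≅ 0.
  H_2: rank ker ∂_2 − rank ∂_3 = (4 − 3) − 0 = 1, and there is no ∂_3, so H_2 ≅ Z.

As a check, the Euler characteristic is 4 − 6 + 4 = 2, which agrees with 1 − 0 + 1 = 2.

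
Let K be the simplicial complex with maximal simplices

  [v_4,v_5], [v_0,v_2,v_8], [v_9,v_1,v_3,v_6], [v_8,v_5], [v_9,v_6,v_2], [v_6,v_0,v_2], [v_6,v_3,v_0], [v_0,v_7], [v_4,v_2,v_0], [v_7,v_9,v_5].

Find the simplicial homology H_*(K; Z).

H_0 ≅ Z,  H_1 ≅ Z^3,  H_2 = 0,  H_3 = 0.

We work with the vertex ordering v_0 < v_1 < v_2 < v_3 < v_4 < v_5 < v_6 < v_7 < v_8 < v_9. The simplices of K, each written with vertices in increasing order, are:

  0-simplices (10): [v_0], [v_1], [v_2], [v_3], [v_4], [v_5], [v_6], [v_7], [v_8], [v_9]
  1-simplices (21): (21 of them)
  2-simplices (10): [v_0,v_2,v_4], [v_0,v_2,v_6], [v_0,v_2,v_8], [v_0,v_3,v_6], [v_1,v_3,v_6], [v_1,v_3,v_9], [v_1,v_6,v_9], [v_2,v_6,v_9], [v_3,v_6,v_9], [v_5,v_7,v_9]
  3-simplices (1): [v_1,v_3,v_6,v_9]

Hence C_0 ≅ Z^10, C_1 ≅ Z^21, C_2 ≅ Z^10, C_3 ≅ Z^1.

The boundary map ∂_1: C_1 → C_0 sends each edge [p,q] (with p < q) to q − p.
The 10×21 boundary matrix has rank 9 and Smith normal form diag(1,1,1,1,1,1,1,1,1).

The boundary map ∂_2: C_2 → C_1 sends each 2-simplex [p,q,r] to [q,r] − [p,r] + [p,q]. For instance
  ∂[v_0,v_2,v_4] = [v_2,v_4] − [v_0,v_4] + [v_0,v_2],
  ∂[v_0,v_2,v_8] = [v_2,v_8] − [v_0,v_8] + [v_0,v_2].
As a 21×10 matrix over Z this has rank 9, with invariant factors (1,1,1,1,1,1,1,1,1).

The boundary map ∂_3: C_3 → C_2 sends each 3-simplex σ to the alternating sum Σ_i (−1)^i (σ with its i-th vertex removed). For instance
  ∂[v_1,v_3,v_6,v_9] = [v_3,v_6,v_9] − [v_1,v_6,v_9] + [v_1,v_3,v_9] − [v_1,v_3,v_6].
This gives a 10×1 integer matrix of rank 1; reducing to Smith normal form yields diagonal entries (1).

Now H_k = ker ∂_k / im ∂_{k+1}, so:

  H_0: rank C_0 − rank ∂_1 = 10 − 9 = 1, and the invariant factors of ∂_1 are all 1, so H_0 ≅ Z.
  H_1: rank ker ∂_1 − rank ∂_2 = (21 − 9) − 9 = 3, and the invariant factors of ∂_2 are all 1, so H_1 ≅ Z^3.
  H_2: rank ker ∂_2 − rank ∂_3 = (10 − 9) − 1 = 0, and the invariant factors of ∂_3 are all 1, so H_2 ≅ 0.
  H_3: rank ker ∂_3 − rank ∂_4 = (1 − 1) − 0 = 0, and there is no ∂_4, so H_3 ≅ 0.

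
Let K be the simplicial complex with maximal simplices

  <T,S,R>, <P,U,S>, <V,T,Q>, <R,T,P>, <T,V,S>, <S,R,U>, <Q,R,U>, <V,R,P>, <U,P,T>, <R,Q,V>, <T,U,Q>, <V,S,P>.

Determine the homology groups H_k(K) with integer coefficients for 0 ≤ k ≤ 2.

H_0 = Z,  H_1 = Z_2,  H_2 = 0.

Take the total order P < Q < R < S < T < U < V on the vertex set. Then K (dimension 2) consists of the simplices:

  0-simplices (7): P, Q, R, S, T, U, V
  1-simplices (18): PR, PS, PT, PU, PV, QR, QT, QU, QV, RS, RT, RU, RV, ST, SU, SV, TU, TV
  2-simplices (12): PRT, PRV, PSU, PSV, PTU, QRU, QRV, QTU, QTV, RST, RSU, STV

giving chain groups C_0 ≅ Z^7, C_1 ≅ Z^18, C_2 ≅ Z^12.

Boundary ∂_1: C_1 → C_0 sends each edge [p,q] (with p < q) to q − p.
As a 7×18 matrix over Z this has rank 6, with invariant factors (1,1,1,1,1,1).

∂_2: C_2 → C_1 maps a triangle to the signed sum of its edges. For instance
  ∂QTU = TU − QU + QT,
  ∂STV = TV − SV + ST.
This gives a 18×12 integer matrix of rank 12; reducing to Smith normal form yields diagonal entries (1,1,1,1,1,1,1,1,1,1,1,2).

Computing H_k = (kernel of ∂_k) / (image of ∂_{k+1}):

  H_0: rank C_0 − rank ∂_1 = 7 − 6 = 1, and the invariant factors of ∂_1 are all 1, so H_0 = Z.
  H_1: rank ker ∂_1 − rank ∂_2 = (18 − 6) − 12 = 0, and ∂_2 has invariant factor 2 > 1, so H_1 = Z_2.
  H_2: rank ker ∂_2 − rank ∂_3 = (12 − 12) − 0 = 0, and there is no ∂_3, so H_2 = 0.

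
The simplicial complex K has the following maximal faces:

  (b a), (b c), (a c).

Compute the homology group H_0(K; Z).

K has 3 vertices, 3 edges.
rank ∂_0 = 0, rank ∂_1 = 2 ⇒ b_0 = 3 − 0 − 2 = 1; all invariant factors of ∂_1 are 1 so no torsion. So H_0 = Z.

H_0 ≅ Z.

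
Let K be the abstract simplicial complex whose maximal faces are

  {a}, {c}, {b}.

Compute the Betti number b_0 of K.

b_0 = 3.

K has 3 vertices.
rank ∂_0 = 0, rank ∂_1 = 0 ⇒ b_0 = 3 − 0 − 0 = 3. So H_0 = Z^3.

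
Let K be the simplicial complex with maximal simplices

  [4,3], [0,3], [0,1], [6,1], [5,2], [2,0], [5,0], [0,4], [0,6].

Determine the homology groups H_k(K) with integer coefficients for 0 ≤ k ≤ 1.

We work with the vertex ordering 0 < 1 < 2 < 3 < 4 < 5 < 6. The simplices of K, each written with vertices in increasing order, are:

  0-simplices (7): [0], [1], [2], [3], [4], [5], [6]
  1-simplices (9): [0,1], [0,2], [0,3], [0,4], [0,5], [0,6], [1,6], [2,5], [3,4]

Hence C_0 ≅ Z^7, C_1 ≅ Z^9.

The boundary map ∂_1: C_1 → C_0 is given by ∂[p,q] = [q] − [p].
This gives a 7×9 integer matrix of rank 6; reducing to Smith normal form yields diagonal entries (1,1,1,1,1,1).

Now H_k = ker ∂_k / im ∂_{k+1}, so:

  H_0: rank C_0 − rank ∂_1 = 7 − 6 = 1, and the invariant factors of ∂_1 are all 1, so H_0 = Z.
  H_1: rank ker ∂_1 − rank ∂_2 = (9 − 6) − 0 = 3, and there is no ∂_2, so H_1 = Z^3.

H_0 = Z,  H_1 = Z^3.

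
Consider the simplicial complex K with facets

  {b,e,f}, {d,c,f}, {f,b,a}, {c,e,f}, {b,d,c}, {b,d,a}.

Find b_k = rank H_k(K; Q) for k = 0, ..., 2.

b_0 = 1, b_1 = 1, b_2 = 0.

We work with the vertex ordering a < b < c < d < e < f. The simplices of K, each written with vertices in increasing order, are:

  0-simplices (6): a, b, c, d, e, f
  1-simplices (12): ab, ad, af, bc, bd, be, bf, cd, ce, cf, df, ef
  2-simplices (6): abd, abf, bcd, bef, cdf, cef

giving chain groups C_0 ≅ Z^6, C_1 ≅ Z^12, C_2 ≅ Z^6.

∂_1: C_1 → C_0 sends each edge [p,q] (with p < q) to q − p. For instance
  ∂cd = d − c.
The resulting 6×12 matrix has rank 5, and its Smith normal form has invariant factors (1,1,1,1,1).

∂_2: C_2 → C_1 acts by ∂[p,q,r] = [q,r] − [p,r] + [p,q]. For instance
  ∂abd = bd − ad + ab,
  ∂bcd = cd − bd + bc.
The resulting 12×6 matrix has rank 6, and its Smith normal form has invariant factors (1,1,1,1,1,1).

Now H_k = ker ∂_k / im ∂_{k+1}, so:

  H_0: rank C_0 − rank ∂_1 = 6 − 5 = 1, and the invariant factors of ∂_1 are all 1, so H_0 ≅ Z.
  H_1: rank ker ∂_1 − rank ∂_2 = (12 − 5) − 6 = 1, and the invariant factors of ∂_2 are all 1, so H_1 ≅ Z.
  H_2: rank ker ∂_2 − rank ∂_3 = (6 − 6) − 0 = 0, and there is no ∂_3, so H_2 ≅ 0.

As a check, the Euler characteristic is 6 − 12 + 6 = 0, which agrees with 1 − 1 + 0 = 0.

Hence the Betti numbers are b_0 = 1, b_1 = 1, b_2 = 0.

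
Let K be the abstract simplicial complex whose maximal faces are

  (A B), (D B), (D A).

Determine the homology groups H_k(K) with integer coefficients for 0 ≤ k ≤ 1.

Fix the vertex order A < B < D and write every simplex with vertices in increasing order. Then dim K = 1 and the simplices of K are:

  0-simplices (3): A, B, D
  1-simplices (3): AB, AD, BD

Hence C_0 ≅ Z^3, C_1 ≅ Z^3.

∂_1: C_1 → C_0 sends each edge [p,q] (with p < q) to q − p. For instance
  ∂AD = D − A.
This gives a 3×3 integer matrix of rank 2; reducing to Smith normal form yields diagonal entries (1,1).

Reading off H_k = ker ∂_k / im ∂_{k+1}:

  H_0: rank C_0 − rank ∂_1 = 3 − 2 = 1, and the invariant factors of ∂_1 are all 1, so H_0 = Z.
  H_1: rank ker ∂_1 − rank ∂_2 = (3 − 2) − 0 = 1, and there is no ∂_2, so H_1 = Z.

H_0 ≅ Z,  H_1 ≅ Z.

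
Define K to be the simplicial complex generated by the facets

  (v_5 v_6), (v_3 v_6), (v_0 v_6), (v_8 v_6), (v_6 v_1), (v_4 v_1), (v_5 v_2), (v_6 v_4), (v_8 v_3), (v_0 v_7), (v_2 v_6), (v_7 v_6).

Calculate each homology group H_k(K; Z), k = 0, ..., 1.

We work with the vertex ordering v_0 < v_1 < v_2 < v_3 < v_4 < v_5 < v_6 < v_7 < v_8. The simplices of K, each written with vertices in increasing order, are:

  0-simplices (9): [v_0], [v_1], [v_2], [v_3], [v_4], [v_5], [v_6], [v_7], [v_8]
  1-simplices (12): [v_0,v_6], [v_0,v_7], [v_1,v_4], [v_1,v_6], [v_2,v_5], [v_2,v_6], [v_3,v_6], [v_3,v_8], [v_4,v_6], [v_5,v_6], [v_6,v_7], [v_6,v_8]

so the chain groups are C_0 ≅ Z^9, C_1 ≅ Z^12.

∂_1: C_1 → C_0 is given by ∂[p,q] = [q] − [p].
This gives a 9×12 integer matrix of rank 8; reducing to Smith normal form yields diagonal entries (1,1,1,1,1,1,1,1).

From H_k ≅ ker(∂_k) / im(∂_{k+1}) we obtain:

  H_0: rank C_0 − rank ∂_1 = 9 − 8 = 1, and the invariant factors of ∂_1 are all 1, so H_0 = Z.
  H_1: rank ker ∂_1 − rank ∂_2 = (12 − 8) − 0 = 4, and there is no ∂_2, so H_1 = Z^4.

H_0 ≅ Z,  H_1 ≅ Z^4.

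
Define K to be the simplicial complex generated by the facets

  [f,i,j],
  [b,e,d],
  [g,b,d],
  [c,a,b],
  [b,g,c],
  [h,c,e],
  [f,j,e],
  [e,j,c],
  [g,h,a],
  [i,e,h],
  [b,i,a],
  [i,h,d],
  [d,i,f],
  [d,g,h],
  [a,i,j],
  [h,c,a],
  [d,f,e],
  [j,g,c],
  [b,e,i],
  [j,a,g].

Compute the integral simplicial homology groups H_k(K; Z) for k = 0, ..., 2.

H_0 = Z,  H_1 = Z ⊕ Z_2,  H_2 = 0.

Order the vertices as a < b < c < d < e < f < g < h < i < j. Listing each simplex with vertices in this order, K has dimension 2 with simplices:

  0-simplices (10): a, b, c, d, e, f, g, h, i, j
  1-simplices (30): ab, ac, ag, ah, ai, aj, bc, bd, be, bg, bi, ce, cg, ch, cj, de, df, dg, dh, di, ef, eh, ei, ej, fi, fj, gh, gj, hi, ij
  2-simplices (20): abc, abi, ach, agh, agj, aij, bcg, bde, bdg, bei, ceh, cej, cgj, def, dfi, dgh, dhi, efj, ehi, fij

giving chain groups C_0 ≅ Z^10, C_1 ≅ Z^30, C_2 ≅ Z^20.

∂_1: C_1 → C_0 sends each edge [p,q] (with p < q) to q − p. For instance
  ∂ag = g − a.
The resulting 10×30 matrix has rank 9, and its Smith normal form has invariant factors (1,1,1,1,1,1,1,1,1).

Boundary ∂_2: C_2 → C_1 maps a triangle to the signed sum of its edges. For instance
  ∂efj = fj − ej + ef,
  ∂cej = ej − cj + ce.
The resulting 30×20 matrix has rank 20, and its Smith normal form has invariant factors (1,1,1,1,1,1,1,1,1,1,1,1,1,1,1,1,1,1,1,2).

Now H_k = ker ∂_k / im ∂_{k+1}, so:

  H_0: rank C_0 − rank ∂_1 = 10 − 9 = 1, and the invariant factors of ∂_1 are all 1, so H_0 ≅ Z.
  H_1: rank ker ∂_1 − rank ∂_2 = (30 − 9) − 20 = 1, and ∂_2 has invariant factor 2 > 1, so H_1 ≅ Z ⊕ Z_2.
  H_2: rank ker ∂_2 − rank ∂_3 = (20 − 20) − 0 = 0, and there is no ∂_3, so H_2 ≅ 0.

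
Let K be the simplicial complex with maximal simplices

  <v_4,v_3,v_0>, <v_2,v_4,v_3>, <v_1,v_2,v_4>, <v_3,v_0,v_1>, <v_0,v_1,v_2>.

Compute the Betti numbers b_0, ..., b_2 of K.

We work with the vertex ordering v_0 < v_1 < v_2 < v_3 < v_4. The simplices of K, each written with vertices in increasing order, are:

  0-simplices (5): [v_0], [v_1], [v_2], [v_3], [v_4]
  1-simplices (10): [v_0,v_1], [v_0,v_2], [v_0,v_3], [v_0,v_4], [v_1,v_2], [v_1,v_3], [v_1,v_4], [v_2,v_3], [v_2,v_4], [v_3,v_4]
  2-simplices (5): [v_0,v_1,v_2], [v_0,v_1,v_3], [v_0,v_3,v_4], [v_1,v_2,v_4], [v_2,v_3,v_4]

so the chain groups are C_0 ≅ Z^5, C_1 ≅ Z^10, C_2 ≅ Z^5.

∂_1: C_1 → C_0 maps an edge to its endpoints' difference, ∂[p,q] = q − p. For instance
  ∂[v_0,v_3] = [v_3] − [v_0].
The resulting 5×10 matrix has rank 4, and its Smith normal form has invariant factors (1,1,1,1).

Boundary ∂_2: C_2 → C_1 maps a triangle to the signed sum of its edges. For instance
  ∂[v_0,v_3,v_4] = [v_3,v_4] − [v_0,v_4] + [v_0,v_3],
  ∂[v_1,v_2,v_4] = [v_2,v_4] − [v_1,v_4] + [v_1,v_2].
This gives a 10×5 integer matrix of rank 5; reducing to Smith normal form yields diagonal entries (1,1,1,1,1).

Computing H_k = (kernel of ∂_k) / (image of ∂_{k+1}):

  H_0: rank C_0 − rank ∂_1 = 5 − 4 = 1, and the invariant factors of ∂_1 are all 1, so H_0 = Z.
  H_1: rank ker ∂_1 − rank ∂_2 = (10 − 4) − 5 = 1, and the invariant factors of ∂_2 are all 1, so H_1 = Z.
  H_2: rank ker ∂_2 − rank ∂_3 = (5 − 5) − 0 = 0, and there is no ∂_3, so H_2 = 0.

Hence the Betti numbers are b_0 = 1, b_1 = 1, b_2 = 0.

b_0 = 1, b_1 = 1, b_2 = 0.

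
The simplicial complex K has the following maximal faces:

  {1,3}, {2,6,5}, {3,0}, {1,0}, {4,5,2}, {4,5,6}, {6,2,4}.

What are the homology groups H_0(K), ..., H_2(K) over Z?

Order the vertices as 0 < 1 < 2 < 3 < 4 < 5 < 6. Listing each simplex with vertices in this order, K has dimension 2 with simplices:

  0-simplices (7): [0], [1], [2], [3], [4], [5], [6]
  1-simplices (9): [0,1], [0,3], [1,3], [2,4], [2,5], [2,6], [4,5], [4,6], [5,6]
  2-simplices (4): [2,4,5], [2,4,6], [2,5,6], [4,5,6]

Hence C_0 ≅ Z^7, C_1 ≅ Z^9, C_2 ≅ Z^4.

The boundary map ∂_1: C_1 → C_0 sends each edge [p,q] (with p < q) to q − p. For instance
  ∂[0,3] = [3] − [0].
The resulting 7×9 matrix has rank 5, and its Smith normal form has invariant factors (1,1,1,1,1).

Boundary ∂_2: C_2 → C_1 acts by ∂[p,q,r] = [q,r] − [p,r] + [p,q]. For instance
  ∂[4,5,6] = [5,6] − [4,6] + [4,5],
  ∂[2,4,5] = [4,5] − [2,5] + [2,4].
As a 9×4 matrix over Z this has rank 3, with invariant factors (1,1,1).

From H_k ≅ ker(∂_k) / im(∂_{k+1}) we obtain:

  H_0: rank C_0 − rank ∂_1 = 7 − 5 = 2, and the invariant factors of ∂_1 are all 1, so H_0 = Z^2.
  H_1: rank ker ∂_1 − rank ∂_2 = (9 − 5) − 3 = 1, and the invariant factors of ∂_2 are all 1, so H_1 = Z.
  H_2: rank ker ∂_2 − rank ∂_3 = (4 − 3) − 0 = 1, and there is no ∂_3, so H_2 = Z.

H_0 ≅ Z^2,  H_1 ≅ Z,  H_2 ≅ Z.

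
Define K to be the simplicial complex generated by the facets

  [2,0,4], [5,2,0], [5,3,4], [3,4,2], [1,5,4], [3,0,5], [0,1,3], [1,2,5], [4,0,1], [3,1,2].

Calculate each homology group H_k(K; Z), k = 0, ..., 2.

Fix the vertex order 0 < 1 < 2 < 3 < 4 < 5 and write every simplex with vertices in increasing order. Then dim K = 2 and the simplices of K are:

  0-simplices (6): [0], [1], [2], [3], [4], [5]
  1-simplices (15): [0,1], [0,2], [0,3], [0,4], [0,5], [1,2], [1,3], [1,4], [1,5], [2,3], [2,4], [2,5], [3,4], [3,5], [4,5]
  2-simplices (10): [0,1,3], [0,1,4], [0,2,4], [0,2,5], [0,3,5], [1,2,3], [1,2,5], [1,4,5], [2,3,4], [3,4,5]

so the chain groups are C_0 ≅ Z^6, C_1 ≅ Z^15, C_2 ≅ Z^10.

Boundary ∂_1: C_1 → C_0 sends each edge [p,q] (with p < q) to q − p. For instance
  ∂[2,5] = [5] − [2].
The resulting 6×15 matrix has rank 5, and its Smith normal form has invariant factors (1,1,1,1,1).

Boundary ∂_2: C_2 → C_1 sends each 2-simplex [p,q,r] to [q,r] − [p,r] + [p,q]. For instance
  ∂[2,3,4] = [3,4] − [2,4] + [2,3],
  ∂[1,2,5] = [2,5] − [1,5] + [1,2].
The resulting 15×10 matrix has rank 10, and its Smith normal form has invariant factors (1,1,1,1,1,1,1,1,1,2).

From H_k ≅ ker(∂_k) / im(∂_{k+1}) we obtain:

  H_0: rank C_0 − rank ∂_1 = 6 − 5 = 1, and the invariant factors of ∂_1 are all 1, so H_0 ≅ Z.
  H_1: rank ker ∂_1 − rank ∂_2 = (15 − 5) − 10 = 0, and ∂_2 has invariant factor 2 > 1, so H_1 ≅ Z/2Z.
  H_2: rank ker ∂_2 − rank ∂_3 = (10 − 10) − 0 = 0, and there is no ∂_3, so H_2 ≅ 0.

As a check, the Euler characteristic is 6 − 15 + 10 = 1, which agrees with 1 − 0 + 0 = 1.

H_0 = Z,  H_1 = Z/2Z,  H_2 = 0.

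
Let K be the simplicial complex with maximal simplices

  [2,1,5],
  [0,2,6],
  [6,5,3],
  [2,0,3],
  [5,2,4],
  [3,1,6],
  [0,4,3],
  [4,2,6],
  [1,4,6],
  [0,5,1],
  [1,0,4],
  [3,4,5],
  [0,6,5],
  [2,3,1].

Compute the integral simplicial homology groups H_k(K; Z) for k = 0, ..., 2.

H_0 = Z,  H_1 = Z^2,  H_2 = Z.

Take the total order 0 < 1 < 2 < 3 < 4 < 5 < 6 on the vertex set. Then K (dimension 2) consists of the simplices:

  0-simplices (7): [0], [1], [2], [3], [4], [5], [6]
  1-simplices (21): [0,1], [0,2], [0,3], [0,4], [0,5], [0,6], [1,2], [1,3], [1,4], [1,5], [1,6], [2,3], [2,4], [2,5], [2,6], [3,4], [3,5], [3,6], [4,5], [4,6], [5,6]
  2-simplices (14): [0,1,4], [0,1,5], [0,2,3], [0,2,6], [0,3,4], [0,5,6], [1,2,3], [1,2,5], [1,3,6], [1,4,6], [2,4,5], [2,4,6], [3,4,5], [3,5,6]

giving chain groups C_0 ≅ Z^7, C_1 ≅ Z^21, C_2 ≅ Z^14.

∂_1: C_1 → C_0 sends each edge [p,q] (with p < q) to q − p.
The resulting 7×21 matrix has rank 6, and its Smith normal form has invariant factors (1,1,1,1,1,1).

∂_2: C_2 → C_1 sends each 2-simplex [p,q,r] to [q,r] − [p,r] + [p,q]. For instance
  ∂[0,5,6] = [5,6] − [0,6] + [0,5],
  ∂[0,1,4] = [1,4] − [0,4] + [0,1].
The resulting 21×14 matrix has rank 13, and its Smith normal form has invariant factors (1,1,1,1,1,1,1,1,1,1,1,1,1).

From H_k ≅ ker(∂_k) / im(∂_{k+1}) we obtain:

  H_0: rank C_0 − rank ∂_1 = 7 − 6 = 1, and the invariant factors of ∂_1 are all 1, so H_0 ≅ Z.
  H_1: rank ker ∂_1 − rank ∂_2 = (21 − 6) − 13 = 2, and the invariant factors of ∂_2 are all 1, so H_1 ≅ Z^2.
  H_2: rank ker ∂_2 − rank ∂_3 = (14 − 13) − 0 = 1, and there is no ∂_3, so H_2 ≅ Z.

As a check, the Euler characteristic is 7 − 21 + 14 = 0, which agrees with 1 − 2 + 1 = 0.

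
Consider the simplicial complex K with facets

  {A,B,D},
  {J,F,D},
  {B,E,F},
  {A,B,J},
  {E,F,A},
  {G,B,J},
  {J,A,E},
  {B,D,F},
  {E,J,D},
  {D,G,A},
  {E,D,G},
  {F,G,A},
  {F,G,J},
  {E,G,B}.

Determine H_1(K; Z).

H_1 = Z^2.

We work with the vertex ordering A < B < D < E < F < G < J. The simplices of K, each written with vertices in increasing order, are:

  0-simplices (7): A, B, D, E, F, G, J
  1-simplices (21): AB, AD, AE, AF, AG, AJ, BD, BE, BF, BG, BJ, DE, DF, DG, DJ, EF, EG, EJ, FG, FJ, GJ
  2-simplices (14): ABD, ABJ, ADG, AEF, AEJ, AFG, BDF, BEF, BEG, BGJ, DEG, DEJ, DFJ, FGJ

so the chain groups are C_0 ≅ Z^7, C_1 ≅ Z^21, C_2 ≅ Z^14.

Boundary ∂_1: C_1 → C_0 maps an edge to its endpoints' difference, ∂[p,q] = q − p. For instance
  ∂DF = F − D.
As a 7×21 matrix over Z this has rank 6, with invariant factors (1,1,1,1,1,1).

Boundary ∂_2: C_2 → C_1 acts by ∂[p,q,r] = [q,r] − [p,r] + [p,q]. For instance
  ∂DEG = EG − DG + DE,
  ∂AFG = FG − AG + AF.
This gives a 21×14 integer matrix of rank 13; reducing to Smith normal form yields diagonal entries (1,1,1,1,1,1,1,1,1,1,1,1,1).

Now H_k = ker ∂_k / im ∂_{k+1}, so:

  H_1: rank ker ∂_1 − rank ∂_2 = (21 − 6) − 13 = 2, and the invariant factors of ∂_2 are all 1, so H_1 = Z^2.

(K is a triangulation of the torus T^2.)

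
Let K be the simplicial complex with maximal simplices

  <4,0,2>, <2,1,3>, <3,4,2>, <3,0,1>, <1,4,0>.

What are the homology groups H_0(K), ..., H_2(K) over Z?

H_0 ≅ Z,  H_1 ≅ Z,  H_2 = 0.

Take the total order 0 < 1 < 2 < 3 < 4 on the vertex set. Then K (dimension 2) consists of the simplices:

  0-simplices (5): [0], [1], [2], [3], [4]
  1-simplices (10): [0,1], [0,2], [0,3], [0,4], [1,2], [1,3], [1,4], [2,3], [2,4], [3,4]
  2-simplices (5): [0,1,3], [0,1,4], [0,2,4], [1,2,3], [2,3,4]

Hence C_0 ≅ Z^5, C_1 ≅ Z^10, C_2 ≅ Z^5.

The boundary map ∂_1: C_1 → C_0 is given by ∂[p,q] = [q] − [p]. For instance
  ∂[0,2] = [2] − [0].
The resulting 5×10 matrix has rank 4, and its Smith normal form has invariant factors (1,1,1,1).

Boundary ∂_2: C_2 → C_1 maps a triangle to the signed sum of its edges. For instance
  ∂[0,2,4] = [2,4] − [0,4] + [0,2],
  ∂[2,3,4] = [3,4] − [2,4] + [2,3].
As a 10×5 matrix over Z this has rank 5, with invariant factors (1,1,1,1,1).

From H_k ≅ ker(∂_k) / im(∂_{k+1}) we obtain:

  H_0: rank C_0 − rank ∂_1 = 5 − 4 = 1, and the invariant factors of ∂_1 are all 1, so H_0 ≅ Z.
  H_1: rank ker ∂_1 − rank ∂_2 = (10 − 4) − 5 = 1, and the invariant factors of ∂_2 are all 1, so H_1 ≅ Z.
  H_2: rank ker ∂_2 − rank ∂_3 = (5 − 5) − 0 = 0, and there is no ∂_3, so H_2 ≅ 0.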